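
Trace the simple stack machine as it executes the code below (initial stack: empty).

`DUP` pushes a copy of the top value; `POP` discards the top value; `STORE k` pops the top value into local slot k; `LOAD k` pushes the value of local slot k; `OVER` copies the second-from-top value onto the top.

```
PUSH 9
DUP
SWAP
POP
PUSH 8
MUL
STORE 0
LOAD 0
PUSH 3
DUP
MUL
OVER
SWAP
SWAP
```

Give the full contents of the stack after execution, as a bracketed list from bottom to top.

PUSH 9   9
DUP      9 9
SWAP     9 9
POP      9
PUSH 8   9 8
MUL      72
STORE 0  (empty)
LOAD 0   72
PUSH 3   72 3
DUP      72 3 3
MUL      72 9
OVER     72 9 72
SWAP     72 72 9
SWAP     72 9 72

[72, 9, 72]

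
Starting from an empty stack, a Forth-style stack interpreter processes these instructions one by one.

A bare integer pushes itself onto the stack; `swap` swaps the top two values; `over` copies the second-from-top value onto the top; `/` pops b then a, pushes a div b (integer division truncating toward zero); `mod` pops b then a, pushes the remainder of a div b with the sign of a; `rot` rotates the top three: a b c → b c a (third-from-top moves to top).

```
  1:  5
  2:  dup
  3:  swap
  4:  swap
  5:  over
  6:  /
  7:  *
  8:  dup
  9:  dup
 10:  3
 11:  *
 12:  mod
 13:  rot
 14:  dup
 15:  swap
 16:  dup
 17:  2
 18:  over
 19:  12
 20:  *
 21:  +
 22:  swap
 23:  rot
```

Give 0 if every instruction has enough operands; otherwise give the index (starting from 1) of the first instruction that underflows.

5    → [5]
dup  → [5, 5]
swap → [5, 5]
swap → [5, 5]
over → [5, 5, 5]
/    → [5, 1]
*    → [5]
dup  → [5, 5]
dup  → [5, 5, 5]
3    → [5, 5, 5, 3]
*    → [5, 5, 15]
mod  → [5, 5]
rot  — needs 3 operands, stack has 2 → underflow

13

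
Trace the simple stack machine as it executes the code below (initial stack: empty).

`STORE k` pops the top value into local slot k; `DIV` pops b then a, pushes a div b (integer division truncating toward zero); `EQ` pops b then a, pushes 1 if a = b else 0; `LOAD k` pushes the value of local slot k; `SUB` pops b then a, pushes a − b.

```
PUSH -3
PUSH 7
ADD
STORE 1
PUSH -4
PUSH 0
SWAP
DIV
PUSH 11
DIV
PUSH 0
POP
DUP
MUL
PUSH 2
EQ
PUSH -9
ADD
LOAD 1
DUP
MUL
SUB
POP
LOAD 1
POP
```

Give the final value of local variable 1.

PUSH -3 → [-3]
PUSH 7  → [-3, 7]
ADD     → [4]
STORE 1 → []
PUSH -4 → [-4]
PUSH 0  → [-4, 0]
SWAP    → [0, -4]
DIV     → [0]
PUSH 11 → [0, 11]
DIV     → [0]
PUSH 0  → [0, 0]
POP     → [0]
DUP     → [0, 0]
MUL     → [0]
PUSH 2  → [0, 2]
EQ      → [0]
PUSH -9 → [0, -9]
ADD     → [-9]
LOAD 1  → [-9, 4]
DUP     → [-9, 4, 4]
MUL     → [-9, 16]
SUB     → [-25]
POP     → []
LOAD 1  → [4]
POP     → []

4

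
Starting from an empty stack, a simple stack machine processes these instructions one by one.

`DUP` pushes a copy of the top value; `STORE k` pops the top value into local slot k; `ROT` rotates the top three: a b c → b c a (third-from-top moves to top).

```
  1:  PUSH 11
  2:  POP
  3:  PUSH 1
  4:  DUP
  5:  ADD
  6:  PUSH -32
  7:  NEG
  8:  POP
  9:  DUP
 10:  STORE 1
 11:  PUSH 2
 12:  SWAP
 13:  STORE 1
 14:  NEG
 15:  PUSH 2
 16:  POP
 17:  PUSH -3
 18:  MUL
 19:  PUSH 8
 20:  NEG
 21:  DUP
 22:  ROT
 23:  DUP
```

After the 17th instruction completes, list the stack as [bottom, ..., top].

PUSH 11   [11]
POP       []
PUSH 1    [1]
DUP       [1, 1]
ADD       [2]
PUSH -32  [2, -32]
NEG       [2, 32]
POP       [2]
DUP       [2, 2]
STORE 1   [2]
PUSH 2    [2, 2]
SWAP      [2, 2]
STORE 1   [2]
NEG       [-2]
PUSH 2    [-2, 2]
POP       [-2]
PUSH -3   [-2, -3]

[-2, -3]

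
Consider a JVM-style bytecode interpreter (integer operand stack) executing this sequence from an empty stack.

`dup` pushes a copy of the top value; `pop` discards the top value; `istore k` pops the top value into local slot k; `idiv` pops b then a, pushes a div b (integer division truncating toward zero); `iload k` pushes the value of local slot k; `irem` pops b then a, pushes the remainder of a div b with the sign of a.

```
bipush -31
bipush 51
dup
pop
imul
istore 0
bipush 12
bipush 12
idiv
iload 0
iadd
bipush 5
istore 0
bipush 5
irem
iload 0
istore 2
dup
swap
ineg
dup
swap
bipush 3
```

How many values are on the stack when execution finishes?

4

bipush -31 → [-31]
bipush 51  → [-31, 51]
dup        → [-31, 51, 51]
pop        → [-31, 51]
imul       → [-1581]
istore 0   → []
bipush 12  → [12]
bipush 12  → [12, 12]
idiv       → [1]
iload 0    → [1, -1581]
iadd       → [-1580]
bipush 5   → [-1580, 5]
istore 0   → [-1580]
bipush 5   → [-1580, 5]
irem       → [0]
iload 0    → [0, 5]
istore 2   → [0]
dup        → [0, 0]
swap       → [0, 0]
ineg       → [0, 0]
dup        → [0, 0, 0]
swap       → [0, 0, 0]
bipush 3   → [0, 0, 0, 3]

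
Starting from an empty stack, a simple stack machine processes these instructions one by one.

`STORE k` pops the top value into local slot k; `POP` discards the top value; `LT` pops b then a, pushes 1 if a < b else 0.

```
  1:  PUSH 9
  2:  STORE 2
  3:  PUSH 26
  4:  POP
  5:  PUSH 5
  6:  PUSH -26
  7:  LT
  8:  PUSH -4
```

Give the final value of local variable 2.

PUSH 9   : 9
STORE 2  : (empty)
PUSH 26  : 26
POP      : (empty)
PUSH 5   : 5
PUSH -26 : 5 -26
LT       : 0
PUSH -4  : 0 -4

9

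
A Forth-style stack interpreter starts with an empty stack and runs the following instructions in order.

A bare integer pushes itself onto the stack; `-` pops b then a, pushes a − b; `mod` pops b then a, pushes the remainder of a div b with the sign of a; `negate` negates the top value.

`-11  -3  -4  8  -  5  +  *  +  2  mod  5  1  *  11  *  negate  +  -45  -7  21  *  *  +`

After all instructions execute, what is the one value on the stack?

6560

-11    : -11
-3     : -11 -3
-4     : -11 -3 -4
8      : -11 -3 -4 8
-      : -11 -3 -12
5      : -11 -3 -12 5
+      : -11 -3 -7
*      : -11 21
+      : 10
2      : 10 2
mod    : 0
5      : 0 5
1      : 0 5 1
*      : 0 5
11     : 0 5 11
*      : 0 55
negate : 0 -55
+      : -55
-45    : -55 -45
-7     : -55 -45 -7
21     : -55 -45 -7 21
*      : -55 -45 -147
*      : -55 6615
+      : 6560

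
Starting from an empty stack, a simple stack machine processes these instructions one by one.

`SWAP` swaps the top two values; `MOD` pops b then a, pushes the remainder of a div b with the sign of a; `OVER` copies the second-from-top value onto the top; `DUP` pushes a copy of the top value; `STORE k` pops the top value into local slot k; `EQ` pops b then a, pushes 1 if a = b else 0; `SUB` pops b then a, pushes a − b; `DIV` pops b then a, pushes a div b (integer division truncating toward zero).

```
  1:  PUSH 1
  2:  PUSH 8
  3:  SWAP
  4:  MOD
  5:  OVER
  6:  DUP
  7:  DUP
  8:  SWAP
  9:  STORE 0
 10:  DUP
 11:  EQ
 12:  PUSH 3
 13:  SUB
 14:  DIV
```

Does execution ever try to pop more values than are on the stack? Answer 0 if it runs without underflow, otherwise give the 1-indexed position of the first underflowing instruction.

5

PUSH 1 : [1]
PUSH 8 : [1, 8]
SWAP   : [8, 1]
MOD    : [0]
OVER  — needs 2 operands, stack has 1 → underflow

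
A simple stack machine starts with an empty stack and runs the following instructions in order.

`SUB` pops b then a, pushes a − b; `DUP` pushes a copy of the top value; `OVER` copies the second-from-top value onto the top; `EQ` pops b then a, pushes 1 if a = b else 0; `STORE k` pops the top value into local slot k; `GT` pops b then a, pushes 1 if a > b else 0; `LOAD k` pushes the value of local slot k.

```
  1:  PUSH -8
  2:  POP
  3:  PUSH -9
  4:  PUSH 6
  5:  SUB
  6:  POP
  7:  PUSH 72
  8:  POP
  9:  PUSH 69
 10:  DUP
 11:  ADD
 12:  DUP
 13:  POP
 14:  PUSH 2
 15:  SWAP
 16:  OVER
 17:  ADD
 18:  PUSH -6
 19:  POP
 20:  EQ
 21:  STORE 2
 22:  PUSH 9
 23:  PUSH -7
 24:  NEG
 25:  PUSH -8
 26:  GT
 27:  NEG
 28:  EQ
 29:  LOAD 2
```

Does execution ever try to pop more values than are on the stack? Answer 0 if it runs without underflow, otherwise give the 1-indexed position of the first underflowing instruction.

PUSH -8 → -8
POP     → (empty)
PUSH -9 → -9
PUSH 6  → -9 6
SUB     → -15
POP     → (empty)
PUSH 72 → 72
POP     → (empty)
PUSH 69 → 69
DUP     → 69 69
ADD     → 138
DUP     → 138 138
POP     → 138
PUSH 2  → 138 2
SWAP    → 2 138
OVER    → 2 138 2
ADD     → 2 140
PUSH -6 → 2 140 -6
POP     → 2 140
EQ      → 0
STORE 2 → (empty)
PUSH 9  → 9
PUSH -7 → 9 -7
NEG     → 9 7
PUSH -8 → 9 7 -8
GT      → 9 1
NEG     → 9 -1
EQ      → 0
LOAD 2  → 0 0

0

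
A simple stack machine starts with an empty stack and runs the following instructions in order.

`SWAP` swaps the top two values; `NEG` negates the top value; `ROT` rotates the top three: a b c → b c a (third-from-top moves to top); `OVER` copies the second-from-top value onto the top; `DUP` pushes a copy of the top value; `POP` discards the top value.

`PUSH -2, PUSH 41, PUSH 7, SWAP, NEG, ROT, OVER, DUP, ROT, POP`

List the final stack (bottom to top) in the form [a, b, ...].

[7, -41, -41, -41]

PUSH -2 → -2
PUSH 41 → -2 41
PUSH 7  → -2 41 7
SWAP    → -2 7 41
NEG     → -2 7 -41
ROT     → 7 -41 -2
OVER    → 7 -41 -2 -41
DUP     → 7 -41 -2 -41 -41
ROT     → 7 -41 -41 -41 -2
POP     → 7 -41 -41 -41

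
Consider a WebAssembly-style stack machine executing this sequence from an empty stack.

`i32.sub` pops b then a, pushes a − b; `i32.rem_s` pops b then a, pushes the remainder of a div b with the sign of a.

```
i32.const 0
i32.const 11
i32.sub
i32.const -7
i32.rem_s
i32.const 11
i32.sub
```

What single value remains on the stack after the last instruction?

-15

i32.const 0  -> [0]
i32.const 11 -> [0, 11]
i32.sub      -> [-11]
i32.const -7 -> [-11, -7]
i32.rem_s    -> [-4]
i32.const 11 -> [-4, 11]
i32.sub      -> [-15]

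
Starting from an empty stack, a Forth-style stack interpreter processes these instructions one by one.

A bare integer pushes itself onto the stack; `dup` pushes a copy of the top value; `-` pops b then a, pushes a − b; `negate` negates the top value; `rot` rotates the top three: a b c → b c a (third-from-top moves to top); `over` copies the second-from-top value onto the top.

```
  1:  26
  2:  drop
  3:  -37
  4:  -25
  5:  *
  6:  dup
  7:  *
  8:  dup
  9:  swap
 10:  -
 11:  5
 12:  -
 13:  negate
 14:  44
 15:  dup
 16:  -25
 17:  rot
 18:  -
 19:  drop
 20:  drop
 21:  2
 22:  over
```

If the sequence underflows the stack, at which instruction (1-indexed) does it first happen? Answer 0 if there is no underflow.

0

26     → 26
drop   → (empty)
-37    → -37
-25    → -37 -25
*      → 925
dup    → 925 925
*      → 855625
dup    → 855625 855625
swap   → 855625 855625
-      → 0
5      → 0 5
-      → -5
negate → 5
44     → 5 44
dup    → 5 44 44
-25    → 5 44 44 -25
rot    → 5 44 -25 44
-      → 5 44 -69
drop   → 5 44
drop   → 5
2      → 5 2
over   → 5 2 5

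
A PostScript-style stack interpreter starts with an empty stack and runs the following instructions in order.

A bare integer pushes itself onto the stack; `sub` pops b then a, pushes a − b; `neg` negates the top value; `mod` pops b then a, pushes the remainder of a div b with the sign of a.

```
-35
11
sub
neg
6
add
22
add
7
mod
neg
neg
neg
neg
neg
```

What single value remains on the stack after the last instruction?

-4

-35 : [-35]
11  : [-35, 11]
sub : [-46]
neg : [46]
6   : [46, 6]
add : [52]
22  : [52, 22]
add : [74]
7   : [74, 7]
mod : [4]
neg : [-4]
neg : [4]
neg : [-4]
neg : [4]
neg : [-4]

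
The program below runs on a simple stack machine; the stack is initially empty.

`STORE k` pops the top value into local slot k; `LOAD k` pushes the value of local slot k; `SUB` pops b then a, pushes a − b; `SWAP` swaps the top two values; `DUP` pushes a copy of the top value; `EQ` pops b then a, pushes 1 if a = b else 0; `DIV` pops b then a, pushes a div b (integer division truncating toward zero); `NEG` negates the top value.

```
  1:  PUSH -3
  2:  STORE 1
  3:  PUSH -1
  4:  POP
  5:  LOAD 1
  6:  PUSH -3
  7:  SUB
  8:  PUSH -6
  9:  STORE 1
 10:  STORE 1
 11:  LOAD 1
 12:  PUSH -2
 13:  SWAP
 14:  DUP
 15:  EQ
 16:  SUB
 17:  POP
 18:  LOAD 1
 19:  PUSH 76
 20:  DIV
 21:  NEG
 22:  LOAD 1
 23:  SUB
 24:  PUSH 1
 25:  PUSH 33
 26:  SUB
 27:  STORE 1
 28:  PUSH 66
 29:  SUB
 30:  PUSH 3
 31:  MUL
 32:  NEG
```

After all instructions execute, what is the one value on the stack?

198

PUSH -3 : -3
STORE 1 : (empty)
PUSH -1 : -1
POP     : (empty)
LOAD 1  : -3
PUSH -3 : -3 -3
SUB     : 0
PUSH -6 : 0 -6
STORE 1 : 0
STORE 1 : (empty)
LOAD 1  : 0
PUSH -2 : 0 -2
SWAP    : -2 0
DUP     : -2 0 0
EQ      : -2 1
SUB     : -3
POP     : (empty)
LOAD 1  : 0
PUSH 76 : 0 76
DIV     : 0
NEG     : 0
LOAD 1  : 0 0
SUB     : 0
PUSH 1  : 0 1
PUSH 33 : 0 1 33
SUB     : 0 -32
STORE 1 : 0
PUSH 66 : 0 66
SUB     : -66
PUSH 3  : -66 3
MUL     : -198
NEG     : 198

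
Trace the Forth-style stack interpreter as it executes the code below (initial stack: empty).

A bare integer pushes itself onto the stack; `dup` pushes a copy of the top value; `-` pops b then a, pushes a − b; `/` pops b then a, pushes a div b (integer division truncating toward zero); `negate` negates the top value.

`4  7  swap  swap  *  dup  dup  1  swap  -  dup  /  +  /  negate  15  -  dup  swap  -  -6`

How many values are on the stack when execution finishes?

2

4      -> 4
7      -> 4 7
swap   -> 7 4
swap   -> 4 7
*      -> 28
dup    -> 28 28
dup    -> 28 28 28
1      -> 28 28 28 1
swap   -> 28 28 1 28
-      -> 28 28 -27
dup    -> 28 28 -27 -27
/      -> 28 28 1
+      -> 28 29
/      -> 0
negate -> 0
15     -> 0 15
-      -> -15
dup    -> -15 -15
swap   -> -15 -15
-      -> 0
-6     -> 0 -6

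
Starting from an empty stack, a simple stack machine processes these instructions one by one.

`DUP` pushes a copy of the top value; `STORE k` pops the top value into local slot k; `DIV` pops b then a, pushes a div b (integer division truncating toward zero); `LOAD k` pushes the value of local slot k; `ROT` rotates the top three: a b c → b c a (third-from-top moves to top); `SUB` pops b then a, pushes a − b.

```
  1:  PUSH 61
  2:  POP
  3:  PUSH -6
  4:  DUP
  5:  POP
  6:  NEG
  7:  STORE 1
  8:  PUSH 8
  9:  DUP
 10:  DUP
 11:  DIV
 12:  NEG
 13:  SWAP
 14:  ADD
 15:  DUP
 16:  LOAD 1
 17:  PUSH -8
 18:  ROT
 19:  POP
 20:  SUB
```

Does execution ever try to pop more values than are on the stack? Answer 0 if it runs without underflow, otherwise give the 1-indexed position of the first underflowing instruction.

0

PUSH 61 -> [61]
POP     -> []
PUSH -6 -> [-6]
DUP     -> [-6, -6]
POP     -> [-6]
NEG     -> [6]
STORE 1 -> []
PUSH 8  -> [8]
DUP     -> [8, 8]
DUP     -> [8, 8, 8]
DIV     -> [8, 1]
NEG     -> [8, -1]
SWAP    -> [-1, 8]
ADD     -> [7]
DUP     -> [7, 7]
LOAD 1  -> [7, 7, 6]
PUSH -8 -> [7, 7, 6, -8]
ROT     -> [7, 6, -8, 7]
POP     -> [7, 6, -8]
SUB     -> [7, 14]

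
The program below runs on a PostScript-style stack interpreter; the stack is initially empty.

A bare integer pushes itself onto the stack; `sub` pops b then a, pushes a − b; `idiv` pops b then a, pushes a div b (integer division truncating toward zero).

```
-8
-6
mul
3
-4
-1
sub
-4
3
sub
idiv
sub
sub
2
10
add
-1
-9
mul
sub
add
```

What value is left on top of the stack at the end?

-8    -8
-6    -8 -6
mul   48
3     48 3
-4    48 3 -4
-1    48 3 -4 -1
sub   48 3 -3
-4    48 3 -3 -4
3     48 3 -3 -4 3
sub   48 3 -3 -7
idiv  48 3 0
sub   48 3
sub   45
2     45 2
10    45 2 10
add   45 12
-1    45 12 -1
-9    45 12 -1 -9
mul   45 12 9
sub   45 3
add   48

48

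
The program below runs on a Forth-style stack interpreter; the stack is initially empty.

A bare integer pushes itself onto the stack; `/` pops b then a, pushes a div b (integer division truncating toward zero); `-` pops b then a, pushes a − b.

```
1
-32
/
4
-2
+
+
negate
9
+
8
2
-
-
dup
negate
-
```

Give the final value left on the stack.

2

1      -> [1]
-32    -> [1, -32]
/      -> [0]
4      -> [0, 4]
-2     -> [0, 4, -2]
+      -> [0, 2]
+      -> [2]
negate -> [-2]
9      -> [-2, 9]
+      -> [7]
8      -> [7, 8]
2      -> [7, 8, 2]
-      -> [7, 6]
-      -> [1]
dup    -> [1, 1]
negate -> [1, -1]
-      -> [2]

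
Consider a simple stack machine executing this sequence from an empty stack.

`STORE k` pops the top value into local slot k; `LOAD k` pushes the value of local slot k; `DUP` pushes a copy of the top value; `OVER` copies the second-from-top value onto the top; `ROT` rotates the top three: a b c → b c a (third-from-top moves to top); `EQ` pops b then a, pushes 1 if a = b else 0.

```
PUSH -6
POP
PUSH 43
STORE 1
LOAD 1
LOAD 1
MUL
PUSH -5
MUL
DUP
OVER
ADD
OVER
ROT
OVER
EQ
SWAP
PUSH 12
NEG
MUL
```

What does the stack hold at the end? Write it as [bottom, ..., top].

PUSH -6  [-6]
POP      []
PUSH 43  [43]
STORE 1  []
LOAD 1   [43]
LOAD 1   [43, 43]
MUL      [1849]
PUSH -5  [1849, -5]
MUL      [-9245]
DUP      [-9245, -9245]
OVER     [-9245, -9245, -9245]
ADD      [-9245, -18490]
OVER     [-9245, -18490, -9245]
ROT      [-18490, -9245, -9245]
OVER     [-18490, -9245, -9245, -9245]
EQ       [-18490, -9245, 1]
SWAP     [-18490, 1, -9245]
PUSH 12  [-18490, 1, -9245, 12]
NEG      [-18490, 1, -9245, -12]
MUL      [-18490, 1, 110940]

[-18490, 1, 110940]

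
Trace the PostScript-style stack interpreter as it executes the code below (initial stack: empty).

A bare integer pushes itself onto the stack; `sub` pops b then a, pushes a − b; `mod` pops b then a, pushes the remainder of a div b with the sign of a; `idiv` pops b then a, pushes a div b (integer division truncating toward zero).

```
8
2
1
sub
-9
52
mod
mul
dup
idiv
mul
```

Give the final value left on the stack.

8

8     8
2     8 2
1     8 2 1
sub   8 1
-9    8 1 -9
52    8 1 -9 52
mod   8 1 -9
mul   8 -9
dup   8 -9 -9
idiv  8 1
mul   8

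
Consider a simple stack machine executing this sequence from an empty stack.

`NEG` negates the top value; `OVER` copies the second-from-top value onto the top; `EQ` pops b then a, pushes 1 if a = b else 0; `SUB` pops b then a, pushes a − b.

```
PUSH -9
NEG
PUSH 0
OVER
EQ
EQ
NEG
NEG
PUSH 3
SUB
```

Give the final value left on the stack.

-3

PUSH -9 : [-9]
NEG     : [9]
PUSH 0  : [9, 0]
OVER    : [9, 0, 9]
EQ      : [9, 0]
EQ      : [0]
NEG     : [0]
NEG     : [0]
PUSH 3  : [0, 3]
SUB     : [-3]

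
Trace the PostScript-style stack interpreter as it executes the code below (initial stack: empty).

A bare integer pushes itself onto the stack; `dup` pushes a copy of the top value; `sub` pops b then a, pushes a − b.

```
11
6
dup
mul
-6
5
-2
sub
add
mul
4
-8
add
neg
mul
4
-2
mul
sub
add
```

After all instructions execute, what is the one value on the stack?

163

11  → 11
6   → 11 6
dup → 11 6 6
mul → 11 36
-6  → 11 36 -6
5   → 11 36 -6 5
-2  → 11 36 -6 5 -2
sub → 11 36 -6 7
add → 11 36 1
mul → 11 36
4   → 11 36 4
-8  → 11 36 4 -8
add → 11 36 -4
neg → 11 36 4
mul → 11 144
4   → 11 144 4
-2  → 11 144 4 -2
mul → 11 144 -8
sub → 11 152
add → 163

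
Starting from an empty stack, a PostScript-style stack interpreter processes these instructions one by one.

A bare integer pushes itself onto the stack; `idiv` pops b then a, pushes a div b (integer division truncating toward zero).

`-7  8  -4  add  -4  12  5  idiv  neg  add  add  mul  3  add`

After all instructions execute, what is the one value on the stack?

-7   : -7
8    : -7 8
-4   : -7 8 -4
add  : -7 4
-4   : -7 4 -4
12   : -7 4 -4 12
5    : -7 4 -4 12 5
idiv : -7 4 -4 2
neg  : -7 4 -4 -2
add  : -7 4 -6
add  : -7 -2
mul  : 14
3    : 14 3
add  : 17

17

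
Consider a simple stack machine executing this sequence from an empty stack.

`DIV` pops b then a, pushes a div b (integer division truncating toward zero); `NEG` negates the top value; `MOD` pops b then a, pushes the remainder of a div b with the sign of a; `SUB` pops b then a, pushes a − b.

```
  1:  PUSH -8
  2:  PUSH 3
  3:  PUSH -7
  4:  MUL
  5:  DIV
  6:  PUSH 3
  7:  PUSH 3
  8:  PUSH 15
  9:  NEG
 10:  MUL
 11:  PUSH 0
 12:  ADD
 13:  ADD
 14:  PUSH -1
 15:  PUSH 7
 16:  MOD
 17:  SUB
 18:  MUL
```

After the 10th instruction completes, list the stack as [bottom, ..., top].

[0, 3, -45]

PUSH -8 : -8
PUSH 3  : -8 3
PUSH -7 : -8 3 -7
MUL     : -8 -21
DIV     : 0
PUSH 3  : 0 3
PUSH 3  : 0 3 3
PUSH 15 : 0 3 3 15
NEG     : 0 3 3 -15
MUL     : 0 3 -45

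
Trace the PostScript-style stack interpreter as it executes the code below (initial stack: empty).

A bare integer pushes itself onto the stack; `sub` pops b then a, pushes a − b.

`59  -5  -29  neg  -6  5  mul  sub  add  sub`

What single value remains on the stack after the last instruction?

59  -> 59
-5  -> 59 -5
-29 -> 59 -5 -29
neg -> 59 -5 29
-6  -> 59 -5 29 -6
5   -> 59 -5 29 -6 5
mul -> 59 -5 29 -30
sub -> 59 -5 59
add -> 59 54
sub -> 5

5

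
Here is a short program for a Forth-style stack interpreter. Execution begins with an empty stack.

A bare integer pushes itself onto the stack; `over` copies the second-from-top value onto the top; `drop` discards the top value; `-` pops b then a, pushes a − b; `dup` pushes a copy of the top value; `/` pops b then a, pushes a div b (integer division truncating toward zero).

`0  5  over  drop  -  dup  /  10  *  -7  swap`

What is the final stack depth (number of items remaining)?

2

0     0
5     0 5
over  0 5 0
drop  0 5
-     -5
dup   -5 -5
/     1
10    1 10
*     10
-7    10 -7
swap  -7 10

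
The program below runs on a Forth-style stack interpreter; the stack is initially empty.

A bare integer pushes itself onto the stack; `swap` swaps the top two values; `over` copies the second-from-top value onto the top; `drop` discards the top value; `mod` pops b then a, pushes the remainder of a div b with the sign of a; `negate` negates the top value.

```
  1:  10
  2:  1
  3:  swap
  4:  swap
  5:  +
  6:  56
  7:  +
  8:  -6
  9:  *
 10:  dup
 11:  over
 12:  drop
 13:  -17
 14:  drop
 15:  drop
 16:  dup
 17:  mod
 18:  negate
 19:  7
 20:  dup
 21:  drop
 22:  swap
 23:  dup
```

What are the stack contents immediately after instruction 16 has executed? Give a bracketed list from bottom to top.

10    10
1     10 1
swap  1 10
swap  10 1
+     11
56    11 56
+     67
-6    67 -6
*     -402
dup   -402 -402
over  -402 -402 -402
drop  -402 -402
-17   -402 -402 -17
drop  -402 -402
drop  -402
dup   -402 -402

[-402, -402]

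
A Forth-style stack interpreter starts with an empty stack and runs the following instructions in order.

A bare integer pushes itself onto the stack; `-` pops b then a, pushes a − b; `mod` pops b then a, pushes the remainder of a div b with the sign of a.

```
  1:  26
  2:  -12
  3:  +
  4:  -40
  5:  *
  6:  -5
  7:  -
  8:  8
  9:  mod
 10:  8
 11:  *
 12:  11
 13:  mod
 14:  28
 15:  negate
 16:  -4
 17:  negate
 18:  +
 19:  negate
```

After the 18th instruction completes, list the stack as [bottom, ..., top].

[-2, -24]

26     → [26]
-12    → [26, -12]
+      → [14]
-40    → [14, -40]
*      → [-560]
-5     → [-560, -5]
-      → [-555]
8      → [-555, 8]
mod    → [-3]
8      → [-3, 8]
*      → [-24]
11     → [-24, 11]
mod    → [-2]
28     → [-2, 28]
negate → [-2, -28]
-4     → [-2, -28, -4]
negate → [-2, -28, 4]
+      → [-2, -24]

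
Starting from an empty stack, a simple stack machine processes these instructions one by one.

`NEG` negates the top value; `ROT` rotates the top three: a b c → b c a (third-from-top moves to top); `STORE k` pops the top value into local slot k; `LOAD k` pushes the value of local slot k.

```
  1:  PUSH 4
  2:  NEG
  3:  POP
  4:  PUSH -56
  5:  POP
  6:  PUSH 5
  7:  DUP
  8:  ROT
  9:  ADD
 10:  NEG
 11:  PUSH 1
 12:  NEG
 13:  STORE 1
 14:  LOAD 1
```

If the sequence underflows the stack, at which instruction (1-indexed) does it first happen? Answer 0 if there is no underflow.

8

PUSH 4   -> 4
NEG      -> -4
POP      -> (empty)
PUSH -56 -> -56
POP      -> (empty)
PUSH 5   -> 5
DUP      -> 5 5
ROT  — needs 3 operands, stack has 2 → underflow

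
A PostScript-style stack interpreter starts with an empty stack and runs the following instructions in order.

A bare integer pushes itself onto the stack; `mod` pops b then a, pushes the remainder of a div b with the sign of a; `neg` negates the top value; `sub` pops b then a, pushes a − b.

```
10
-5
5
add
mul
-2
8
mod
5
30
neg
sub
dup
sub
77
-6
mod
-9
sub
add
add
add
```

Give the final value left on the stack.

10   10
-5   10 -5
5    10 -5 5
add  10 0
mul  0
-2   0 -2
8    0 -2 8
mod  0 -2
5    0 -2 5
30   0 -2 5 30
neg  0 -2 5 -30
sub  0 -2 35
dup  0 -2 35 35
sub  0 -2 0
77   0 -2 0 77
-6   0 -2 0 77 -6
mod  0 -2 0 5
-9   0 -2 0 5 -9
sub  0 -2 0 14
add  0 -2 14
add  0 12
add  12

12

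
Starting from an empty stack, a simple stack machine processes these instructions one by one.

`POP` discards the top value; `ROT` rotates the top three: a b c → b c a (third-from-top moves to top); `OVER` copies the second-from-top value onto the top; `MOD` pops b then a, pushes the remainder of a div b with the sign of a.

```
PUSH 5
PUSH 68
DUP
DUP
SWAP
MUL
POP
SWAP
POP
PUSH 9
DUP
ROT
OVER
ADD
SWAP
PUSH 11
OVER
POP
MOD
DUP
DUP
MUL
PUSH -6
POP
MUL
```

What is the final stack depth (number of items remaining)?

PUSH 5  -> 5
PUSH 68 -> 5 68
DUP     -> 5 68 68
DUP     -> 5 68 68 68
SWAP    -> 5 68 68 68
MUL     -> 5 68 4624
POP     -> 5 68
SWAP    -> 68 5
POP     -> 68
PUSH 9  -> 68 9
DUP     -> 68 9 9
ROT     -> 9 9 68
OVER    -> 9 9 68 9
ADD     -> 9 9 77
SWAP    -> 9 77 9
PUSH 11 -> 9 77 9 11
OVER    -> 9 77 9 11 9
POP     -> 9 77 9 11
MOD     -> 9 77 9
DUP     -> 9 77 9 9
DUP     -> 9 77 9 9 9
MUL     -> 9 77 9 81
PUSH -6 -> 9 77 9 81 -6
POP     -> 9 77 9 81
MUL     -> 9 77 729

3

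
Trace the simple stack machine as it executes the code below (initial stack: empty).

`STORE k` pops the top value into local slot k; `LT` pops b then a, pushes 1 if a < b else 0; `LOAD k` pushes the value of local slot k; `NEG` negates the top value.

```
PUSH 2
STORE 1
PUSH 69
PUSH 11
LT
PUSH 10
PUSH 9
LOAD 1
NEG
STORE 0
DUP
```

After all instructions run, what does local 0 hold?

-2

PUSH 2   [2]
STORE 1  []
PUSH 69  [69]
PUSH 11  [69, 11]
LT       [0]
PUSH 10  [0, 10]
PUSH 9   [0, 10, 9]
LOAD 1   [0, 10, 9, 2]
NEG      [0, 10, 9, -2]
STORE 0  [0, 10, 9]
DUP      [0, 10, 9, 9]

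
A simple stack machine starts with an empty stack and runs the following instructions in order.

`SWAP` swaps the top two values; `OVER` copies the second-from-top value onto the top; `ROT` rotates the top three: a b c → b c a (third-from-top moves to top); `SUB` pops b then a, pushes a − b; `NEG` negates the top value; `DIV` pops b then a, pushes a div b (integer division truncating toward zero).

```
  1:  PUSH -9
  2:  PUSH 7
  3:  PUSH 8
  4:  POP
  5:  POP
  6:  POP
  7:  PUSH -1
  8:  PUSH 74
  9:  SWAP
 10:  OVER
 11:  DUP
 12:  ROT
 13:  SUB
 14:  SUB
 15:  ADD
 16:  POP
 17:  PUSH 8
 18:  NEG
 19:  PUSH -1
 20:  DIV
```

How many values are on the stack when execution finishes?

1

PUSH -9 -> -9
PUSH 7  -> -9 7
PUSH 8  -> -9 7 8
POP     -> -9 7
POP     -> -9
POP     -> (empty)
PUSH -1 -> -1
PUSH 74 -> -1 74
SWAP    -> 74 -1
OVER    -> 74 -1 74
DUP     -> 74 -1 74 74
ROT     -> 74 74 74 -1
SUB     -> 74 74 75
SUB     -> 74 -1
ADD     -> 73
POP     -> (empty)
PUSH 8  -> 8
NEG     -> -8
PUSH -1 -> -8 -1
DIV     -> 8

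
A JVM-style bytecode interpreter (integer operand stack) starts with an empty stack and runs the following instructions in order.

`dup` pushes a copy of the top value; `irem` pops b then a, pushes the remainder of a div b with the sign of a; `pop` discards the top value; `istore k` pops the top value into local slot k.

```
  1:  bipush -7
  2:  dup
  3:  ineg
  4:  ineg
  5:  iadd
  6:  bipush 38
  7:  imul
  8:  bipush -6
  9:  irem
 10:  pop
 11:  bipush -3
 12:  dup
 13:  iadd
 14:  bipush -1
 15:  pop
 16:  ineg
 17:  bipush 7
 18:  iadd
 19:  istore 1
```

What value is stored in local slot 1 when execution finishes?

bipush -7 -> -7
dup       -> -7 -7
ineg      -> -7 7
ineg      -> -7 -7
iadd      -> -14
bipush 38 -> -14 38
imul      -> -532
bipush -6 -> -532 -6
irem      -> -4
pop       -> (empty)
bipush -3 -> -3
dup       -> -3 -3
iadd      -> -6
bipush -1 -> -6 -1
pop       -> -6
ineg      -> 6
bipush 7  -> 6 7
iadd      -> 13
istore 1  -> (empty)

13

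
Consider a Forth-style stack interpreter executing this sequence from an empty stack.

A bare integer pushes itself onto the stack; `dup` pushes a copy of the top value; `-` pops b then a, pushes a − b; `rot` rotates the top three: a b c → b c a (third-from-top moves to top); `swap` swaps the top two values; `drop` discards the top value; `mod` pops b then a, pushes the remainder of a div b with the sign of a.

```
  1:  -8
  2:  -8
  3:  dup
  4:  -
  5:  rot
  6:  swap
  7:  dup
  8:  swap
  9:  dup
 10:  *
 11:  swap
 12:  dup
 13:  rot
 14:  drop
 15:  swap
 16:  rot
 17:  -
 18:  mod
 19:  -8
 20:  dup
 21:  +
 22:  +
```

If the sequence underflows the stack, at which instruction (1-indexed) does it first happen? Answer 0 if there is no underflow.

-8   -8
-8   -8 -8
dup  -8 -8 -8
-    -8 0
rot  — needs 3 operands, stack has 2 → underflow

5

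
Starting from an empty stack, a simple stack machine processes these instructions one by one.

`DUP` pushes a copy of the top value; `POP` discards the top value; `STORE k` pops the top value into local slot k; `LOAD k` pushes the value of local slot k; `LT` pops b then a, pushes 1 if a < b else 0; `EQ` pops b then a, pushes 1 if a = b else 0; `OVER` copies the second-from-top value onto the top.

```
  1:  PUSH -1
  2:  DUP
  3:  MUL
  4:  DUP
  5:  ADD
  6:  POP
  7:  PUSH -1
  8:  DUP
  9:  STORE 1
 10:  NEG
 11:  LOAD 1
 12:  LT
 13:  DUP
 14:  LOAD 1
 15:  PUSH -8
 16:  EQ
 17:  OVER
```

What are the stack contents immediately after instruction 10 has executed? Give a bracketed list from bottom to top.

PUSH -1 : -1
DUP     : -1 -1
MUL     : 1
DUP     : 1 1
ADD     : 2
POP     : (empty)
PUSH -1 : -1
DUP     : -1 -1
STORE 1 : -1
NEG     : 1

[1]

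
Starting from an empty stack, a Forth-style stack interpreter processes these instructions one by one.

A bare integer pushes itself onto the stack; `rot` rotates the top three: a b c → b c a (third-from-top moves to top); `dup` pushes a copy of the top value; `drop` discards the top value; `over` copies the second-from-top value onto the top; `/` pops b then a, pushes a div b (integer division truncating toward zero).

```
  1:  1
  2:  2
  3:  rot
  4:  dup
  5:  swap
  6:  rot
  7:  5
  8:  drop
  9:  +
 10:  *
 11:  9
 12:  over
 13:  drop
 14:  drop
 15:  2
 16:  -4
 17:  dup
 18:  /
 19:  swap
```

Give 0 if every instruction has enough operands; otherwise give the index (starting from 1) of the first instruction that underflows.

3

1 → 1
2 → 1 2
rot  — needs 3 operands, stack has 2 → underflow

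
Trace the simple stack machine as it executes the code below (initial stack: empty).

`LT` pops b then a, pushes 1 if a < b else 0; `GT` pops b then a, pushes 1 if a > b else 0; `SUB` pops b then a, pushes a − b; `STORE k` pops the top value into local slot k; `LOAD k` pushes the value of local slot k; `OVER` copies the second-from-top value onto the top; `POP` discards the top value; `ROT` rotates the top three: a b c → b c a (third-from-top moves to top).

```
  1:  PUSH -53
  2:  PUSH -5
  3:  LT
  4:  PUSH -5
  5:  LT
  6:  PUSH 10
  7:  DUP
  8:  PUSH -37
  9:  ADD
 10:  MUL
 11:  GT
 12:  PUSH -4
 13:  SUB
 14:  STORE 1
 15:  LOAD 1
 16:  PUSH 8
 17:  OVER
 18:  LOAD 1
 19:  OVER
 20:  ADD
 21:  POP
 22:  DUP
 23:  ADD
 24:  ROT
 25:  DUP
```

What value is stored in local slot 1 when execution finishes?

5

PUSH -53 -> [-53]
PUSH -5  -> [-53, -5]
LT       -> [1]
PUSH -5  -> [1, -5]
LT       -> [0]
PUSH 10  -> [0, 10]
DUP      -> [0, 10, 10]
PUSH -37 -> [0, 10, 10, -37]
ADD      -> [0, 10, -27]
MUL      -> [0, -270]
GT       -> [1]
PUSH -4  -> [1, -4]
SUB      -> [5]
STORE 1  -> []
LOAD 1   -> [5]
PUSH 8   -> [5, 8]
OVER     -> [5, 8, 5]
LOAD 1   -> [5, 8, 5, 5]
OVER     -> [5, 8, 5, 5, 5]
ADD      -> [5, 8, 5, 10]
POP      -> [5, 8, 5]
DUP      -> [5, 8, 5, 5]
ADD      -> [5, 8, 10]
ROT      -> [8, 10, 5]
DUP      -> [8, 10, 5, 5]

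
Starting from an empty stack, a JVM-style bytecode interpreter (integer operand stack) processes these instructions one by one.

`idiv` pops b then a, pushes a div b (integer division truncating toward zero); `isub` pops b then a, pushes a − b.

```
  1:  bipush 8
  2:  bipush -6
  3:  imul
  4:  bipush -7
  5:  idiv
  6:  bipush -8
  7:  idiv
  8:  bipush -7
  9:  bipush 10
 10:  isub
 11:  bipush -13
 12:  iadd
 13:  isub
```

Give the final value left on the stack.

bipush 8    [8]
bipush -6   [8, -6]
imul        [-48]
bipush -7   [-48, -7]
idiv        [6]
bipush -8   [6, -8]
idiv        [0]
bipush -7   [0, -7]
bipush 10   [0, -7, 10]
isub        [0, -17]
bipush -13  [0, -17, -13]
iadd        [0, -30]
isub        [30]

30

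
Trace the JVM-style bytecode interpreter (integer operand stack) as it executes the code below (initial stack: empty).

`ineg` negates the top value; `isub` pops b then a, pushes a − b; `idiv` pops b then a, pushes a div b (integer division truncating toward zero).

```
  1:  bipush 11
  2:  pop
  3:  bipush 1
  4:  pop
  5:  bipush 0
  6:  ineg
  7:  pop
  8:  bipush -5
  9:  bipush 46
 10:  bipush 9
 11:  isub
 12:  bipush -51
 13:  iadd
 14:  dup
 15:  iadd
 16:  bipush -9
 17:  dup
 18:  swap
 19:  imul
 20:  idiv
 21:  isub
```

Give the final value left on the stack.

bipush 11  → 11
pop        → (empty)
bipush 1   → 1
pop        → (empty)
bipush 0   → 0
ineg       → 0
pop        → (empty)
bipush -5  → -5
bipush 46  → -5 46
bipush 9   → -5 46 9
isub       → -5 37
bipush -51 → -5 37 -51
iadd       → -5 -14
dup        → -5 -14 -14
iadd       → -5 -28
bipush -9  → -5 -28 -9
dup        → -5 -28 -9 -9
swap       → -5 -28 -9 -9
imul       → -5 -28 81
idiv       → -5 0
isub       → -5

-5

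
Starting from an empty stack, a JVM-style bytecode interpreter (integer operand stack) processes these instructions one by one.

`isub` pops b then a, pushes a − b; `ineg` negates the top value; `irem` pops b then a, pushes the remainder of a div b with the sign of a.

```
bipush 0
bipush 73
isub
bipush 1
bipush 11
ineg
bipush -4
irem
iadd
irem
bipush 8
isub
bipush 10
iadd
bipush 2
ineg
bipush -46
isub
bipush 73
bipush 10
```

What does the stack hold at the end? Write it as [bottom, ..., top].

[1, 44, 73, 10]

bipush 0   : 0
bipush 73  : 0 73
isub       : -73
bipush 1   : -73 1
bipush 11  : -73 1 11
ineg       : -73 1 -11
bipush -4  : -73 1 -11 -4
irem       : -73 1 -3
iadd       : -73 -2
irem       : -1
bipush 8   : -1 8
isub       : -9
bipush 10  : -9 10
iadd       : 1
bipush 2   : 1 2
ineg       : 1 -2
bipush -46 : 1 -2 -46
isub       : 1 44
bipush 73  : 1 44 73
bipush 10  : 1 44 73 10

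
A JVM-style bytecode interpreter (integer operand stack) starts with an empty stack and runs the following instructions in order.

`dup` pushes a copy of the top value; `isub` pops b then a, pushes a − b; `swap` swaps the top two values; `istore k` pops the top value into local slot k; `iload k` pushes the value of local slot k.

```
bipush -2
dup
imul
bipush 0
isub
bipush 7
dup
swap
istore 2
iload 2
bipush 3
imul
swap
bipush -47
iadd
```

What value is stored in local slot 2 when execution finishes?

7

bipush -2   [-2]
dup         [-2, -2]
imul        [4]
bipush 0    [4, 0]
isub        [4]
bipush 7    [4, 7]
dup         [4, 7, 7]
swap        [4, 7, 7]
istore 2    [4, 7]
iload 2     [4, 7, 7]
bipush 3    [4, 7, 7, 3]
imul        [4, 7, 21]
swap        [4, 21, 7]
bipush -47  [4, 21, 7, -47]
iadd        [4, 21, -40]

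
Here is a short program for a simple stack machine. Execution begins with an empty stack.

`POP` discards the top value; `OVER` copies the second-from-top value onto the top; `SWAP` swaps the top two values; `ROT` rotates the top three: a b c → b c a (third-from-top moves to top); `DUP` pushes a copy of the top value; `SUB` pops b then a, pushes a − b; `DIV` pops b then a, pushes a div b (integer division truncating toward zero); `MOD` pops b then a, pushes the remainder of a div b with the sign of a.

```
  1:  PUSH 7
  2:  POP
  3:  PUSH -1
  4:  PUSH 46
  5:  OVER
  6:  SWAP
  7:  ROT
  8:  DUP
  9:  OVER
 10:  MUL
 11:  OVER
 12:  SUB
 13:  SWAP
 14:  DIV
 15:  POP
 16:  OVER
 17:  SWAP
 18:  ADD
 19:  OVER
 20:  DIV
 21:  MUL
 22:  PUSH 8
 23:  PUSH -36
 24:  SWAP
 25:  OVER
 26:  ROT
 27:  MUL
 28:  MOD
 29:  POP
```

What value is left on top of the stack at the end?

PUSH 7    7
POP       (empty)
PUSH -1   -1
PUSH 46   -1 46
OVER      -1 46 -1
SWAP      -1 -1 46
ROT       -1 46 -1
DUP       -1 46 -1 -1
OVER      -1 46 -1 -1 -1
MUL       -1 46 -1 1
OVER      -1 46 -1 1 -1
SUB       -1 46 -1 2
SWAP      -1 46 2 -1
DIV       -1 46 -2
POP       -1 46
OVER      -1 46 -1
SWAP      -1 -1 46
ADD       -1 45
OVER      -1 45 -1
DIV       -1 -45
MUL       45
PUSH 8    45 8
PUSH -36  45 8 -36
SWAP      45 -36 8
OVER      45 -36 8 -36
ROT       45 8 -36 -36
MUL       45 8 1296
MOD       45 8
POP       45

45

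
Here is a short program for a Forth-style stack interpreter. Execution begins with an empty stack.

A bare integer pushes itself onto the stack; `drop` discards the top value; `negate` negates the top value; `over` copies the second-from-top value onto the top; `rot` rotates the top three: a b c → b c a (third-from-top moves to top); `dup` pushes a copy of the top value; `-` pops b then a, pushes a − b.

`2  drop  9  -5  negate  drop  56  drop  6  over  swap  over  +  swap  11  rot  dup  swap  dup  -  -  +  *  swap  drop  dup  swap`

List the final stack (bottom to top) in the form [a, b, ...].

[234, 234]

2      -> 2
drop   -> (empty)
9      -> 9
-5     -> 9 -5
negate -> 9 5
drop   -> 9
56     -> 9 56
drop   -> 9
6      -> 9 6
over   -> 9 6 9
swap   -> 9 9 6
over   -> 9 9 6 9
+      -> 9 9 15
swap   -> 9 15 9
11     -> 9 15 9 11
rot    -> 9 9 11 15
dup    -> 9 9 11 15 15
swap   -> 9 9 11 15 15
dup    -> 9 9 11 15 15 15
-      -> 9 9 11 15 0
-      -> 9 9 11 15
+      -> 9 9 26
*      -> 9 234
swap   -> 234 9
drop   -> 234
dup    -> 234 234
swap   -> 234 234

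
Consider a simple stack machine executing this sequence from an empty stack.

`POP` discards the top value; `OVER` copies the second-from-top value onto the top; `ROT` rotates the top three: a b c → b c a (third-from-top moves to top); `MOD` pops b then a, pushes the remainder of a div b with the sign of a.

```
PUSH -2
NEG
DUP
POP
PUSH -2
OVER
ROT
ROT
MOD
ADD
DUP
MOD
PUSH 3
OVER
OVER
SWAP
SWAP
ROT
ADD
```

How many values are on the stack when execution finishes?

3

PUSH -2 → -2
NEG     → 2
DUP     → 2 2
POP     → 2
PUSH -2 → 2 -2
OVER    → 2 -2 2
ROT     → -2 2 2
ROT     → 2 2 -2
MOD     → 2 0
ADD     → 2
DUP     → 2 2
MOD     → 0
PUSH 3  → 0 3
OVER    → 0 3 0
OVER    → 0 3 0 3
SWAP    → 0 3 3 0
SWAP    → 0 3 0 3
ROT     → 0 0 3 3
ADD     → 0 0 6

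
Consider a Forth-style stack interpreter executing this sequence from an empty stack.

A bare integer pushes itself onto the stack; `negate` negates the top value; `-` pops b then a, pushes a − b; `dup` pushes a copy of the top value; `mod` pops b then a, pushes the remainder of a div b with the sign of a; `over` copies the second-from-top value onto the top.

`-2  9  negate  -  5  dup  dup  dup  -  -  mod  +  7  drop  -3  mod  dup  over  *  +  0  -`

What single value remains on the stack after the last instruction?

2

-2     -> -2
9      -> -2 9
negate -> -2 -9
-      -> 7
5      -> 7 5
dup    -> 7 5 5
dup    -> 7 5 5 5
dup    -> 7 5 5 5 5
-      -> 7 5 5 0
-      -> 7 5 5
mod    -> 7 0
+      -> 7
7      -> 7 7
drop   -> 7
-3     -> 7 -3
mod    -> 1
dup    -> 1 1
over   -> 1 1 1
*      -> 1 1
+      -> 2
0      -> 2 0
-      -> 2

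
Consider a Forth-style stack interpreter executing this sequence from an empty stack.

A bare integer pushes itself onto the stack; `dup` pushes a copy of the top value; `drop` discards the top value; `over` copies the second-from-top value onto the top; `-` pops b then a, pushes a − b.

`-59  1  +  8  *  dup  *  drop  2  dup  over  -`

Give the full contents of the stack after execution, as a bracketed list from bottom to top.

-59   -59
1     -59 1
+     -58
8     -58 8
*     -464
dup   -464 -464
*     215296
drop  (empty)
2     2
dup   2 2
over  2 2 2
-     2 0

[2, 0]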